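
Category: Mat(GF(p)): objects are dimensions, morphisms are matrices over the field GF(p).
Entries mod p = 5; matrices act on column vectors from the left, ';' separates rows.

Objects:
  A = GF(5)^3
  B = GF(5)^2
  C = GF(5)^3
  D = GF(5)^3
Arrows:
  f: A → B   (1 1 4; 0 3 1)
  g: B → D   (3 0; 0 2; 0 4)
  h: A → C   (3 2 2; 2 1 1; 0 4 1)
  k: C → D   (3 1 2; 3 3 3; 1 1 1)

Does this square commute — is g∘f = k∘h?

Answer: DOES NOT COMMUTE

Work:
1) trace f;g:
  e0=(1,0,0) f→(1,0) g→(3,0,0)
  e1=(0,1,0) f→(1,3) g→(3,1,2)
  e2=(0,0,1) f→(4,1) g→(2,2,4)
  result₁ = (3 3 2; 0 1 2; 0 2 4)
2) trace h;k:
  e0=(1,0,0) h→(3,2,0) k→(1,0,0)
  e1=(0,1,0) h→(2,1,4) k→(0,1,2)
  e2=(0,0,1) h→(2,1,1) k→(4,2,4)
  result₂ = (1 0 4; 0 1 2; 0 2 4)
Equal? distinct morphisms ✗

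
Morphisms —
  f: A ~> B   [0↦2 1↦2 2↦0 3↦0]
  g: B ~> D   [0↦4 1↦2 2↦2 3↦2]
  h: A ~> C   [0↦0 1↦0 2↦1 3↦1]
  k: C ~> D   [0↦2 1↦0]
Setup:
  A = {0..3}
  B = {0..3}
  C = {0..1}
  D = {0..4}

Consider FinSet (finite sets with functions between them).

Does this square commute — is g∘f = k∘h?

Along f;g (path 1):
  0 f~>2 g~>2
  1 f~>2 g~>2
  2 f~>0 g~>4
  3 f~>0 g~>4
  result₁ = [0↦2 1↦2 2↦4 3↦4]
Along h;k (path 2):
  0 h~>0 k~>2
  1 h~>0 k~>2
  2 h~>1 k~>0
  3 h~>1 k~>0
  result₂ = [0↦2 1↦2 2↦0 3↦0]
Equal? distinct morphisms ✗

Answer: DOES NOT COMMUTE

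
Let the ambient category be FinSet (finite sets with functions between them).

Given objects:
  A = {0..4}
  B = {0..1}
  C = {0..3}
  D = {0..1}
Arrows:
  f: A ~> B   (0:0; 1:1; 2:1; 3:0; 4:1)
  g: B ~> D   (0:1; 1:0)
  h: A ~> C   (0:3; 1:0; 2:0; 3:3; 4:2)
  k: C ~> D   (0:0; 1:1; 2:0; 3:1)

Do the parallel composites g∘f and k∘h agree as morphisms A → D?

Answer: COMMUTES

Derivation:
Path 1 = f;g:
  0 f~>0 g~>1
  1 f~>1 g~>0
  2 f~>1 g~>0
  3 f~>0 g~>1
  4 f~>1 g~>0
  result₁ = (0:1; 1:0; 2:0; 3:1; 4:0)
Path 2 = h;k:
  0 h~>3 k~>1
  1 h~>0 k~>0
  2 h~>0 k~>0
  3 h~>3 k~>1
  4 h~>2 k~>0
  result₂ = (0:1; 1:0; 2:0; 3:1; 4:0)
Equal? equal; square commutes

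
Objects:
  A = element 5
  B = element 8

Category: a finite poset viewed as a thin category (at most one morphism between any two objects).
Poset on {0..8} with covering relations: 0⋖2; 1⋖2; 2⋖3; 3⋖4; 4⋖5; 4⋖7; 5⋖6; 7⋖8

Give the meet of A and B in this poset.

Answer: A∧B = 4

Derivation:
Lower bounds of A=5 and B=8: {0,1,2,3,4}
  0 <= 4
  1 <= 4
  2 <= 4
  3 <= 4
  4 <= 4
glb = 4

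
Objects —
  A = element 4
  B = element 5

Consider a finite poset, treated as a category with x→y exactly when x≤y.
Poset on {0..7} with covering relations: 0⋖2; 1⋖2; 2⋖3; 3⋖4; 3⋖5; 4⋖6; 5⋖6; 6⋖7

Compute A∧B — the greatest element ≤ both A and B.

{x : x<=A ∧ x<=B} = {0,1,2,3}  (A=4, B=5)
  0 <= 3
  1 <= 3
  2 <= 3
  3 <= 3
glb = 3

Answer: A∧B = 3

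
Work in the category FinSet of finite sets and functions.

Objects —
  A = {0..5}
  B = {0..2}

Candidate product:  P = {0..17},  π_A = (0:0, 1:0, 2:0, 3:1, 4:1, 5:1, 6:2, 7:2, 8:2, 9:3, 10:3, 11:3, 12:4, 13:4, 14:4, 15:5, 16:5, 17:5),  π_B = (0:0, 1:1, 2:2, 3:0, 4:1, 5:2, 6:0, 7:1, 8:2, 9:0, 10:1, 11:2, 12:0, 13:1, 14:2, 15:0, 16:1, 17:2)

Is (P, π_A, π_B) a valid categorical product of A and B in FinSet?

|A|·|B| = 6·3 = 18;  |P| = 18
Check the pairing map k ↦ (π_A(k), π_B(k)):
  0 : (0,0)
  1 : (0,1)
  2 : (0,2)
  3 : (1,0)
  4 : (1,1)
  5 : (1,2)
  6 : (2,0)
  7 : (2,1)
  8 : (2,2)
  9 : (3,0)
  10 : (3,1)
  11 : (3,2)
  12 : (4,0)
  13 : (4,1)
  14 : (4,2)
  15 : (5,0)
  16 : (5,1)
  17 : (5,2)
distinct pairs in image: 18 / 18 needed
  → bijection onto A×B; projections well-typed.

Answer: VALID PRODUCT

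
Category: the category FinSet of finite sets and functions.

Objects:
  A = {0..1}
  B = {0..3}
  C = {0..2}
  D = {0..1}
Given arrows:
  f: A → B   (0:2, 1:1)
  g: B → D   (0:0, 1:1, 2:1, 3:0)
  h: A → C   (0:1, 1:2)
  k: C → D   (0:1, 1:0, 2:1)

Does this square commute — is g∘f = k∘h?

Answer: DOES NOT COMMUTE

Derivation:
1) trace f;g:
  0 f→2 g→1
  1 f→1 g→1
  composite₁ = (0:1, 1:1)
2) trace h;k:
  0 h→1 k→0
  1 h→2 k→1
  composite₂ = (0:0, 1:1)
Equal? differ; not commutative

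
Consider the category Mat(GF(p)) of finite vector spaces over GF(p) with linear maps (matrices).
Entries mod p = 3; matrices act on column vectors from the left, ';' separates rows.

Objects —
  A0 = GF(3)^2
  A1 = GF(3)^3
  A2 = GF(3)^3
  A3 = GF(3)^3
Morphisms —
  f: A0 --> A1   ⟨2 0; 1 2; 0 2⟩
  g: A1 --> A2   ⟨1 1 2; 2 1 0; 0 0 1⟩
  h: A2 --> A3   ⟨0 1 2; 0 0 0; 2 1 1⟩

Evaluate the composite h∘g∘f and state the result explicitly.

Answer: ⟨2 0; 0 0; 2 1⟩

Derivation:
  e0=[1,0] f-->[2,1,0] g-->[0,2,0] h-->[2,0,2]
  e1=[0,1] f-->[0,2,2] g-->[0,2,2] h-->[0,0,1]
result: ⟨2 0; 0 0; 2 1⟩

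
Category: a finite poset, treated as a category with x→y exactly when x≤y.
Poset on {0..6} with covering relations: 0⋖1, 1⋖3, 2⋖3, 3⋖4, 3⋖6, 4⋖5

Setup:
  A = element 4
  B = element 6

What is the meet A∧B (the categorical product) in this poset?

Lower bounds of A=4 and B=6: {0,1,2,3}
  0 ≤ 3
  1 ≤ 3
  2 ≤ 3
  3 ≤ 3
glb = 3

Answer: A∧B = 3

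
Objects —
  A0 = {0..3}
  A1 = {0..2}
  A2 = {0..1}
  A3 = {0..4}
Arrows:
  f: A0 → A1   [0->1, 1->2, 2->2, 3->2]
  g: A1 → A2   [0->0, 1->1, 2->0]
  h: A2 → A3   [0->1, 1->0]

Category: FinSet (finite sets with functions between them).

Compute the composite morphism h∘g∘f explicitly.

  0 f→1 g→1 h→0
  1 f→2 g→0 h→1
  2 f→2 g→0 h→1
  3 f→2 g→0 h→1
result: [0->0, 1->1, 2->1, 3->1]

Answer: [0->0, 1->1, 2->1, 3->1]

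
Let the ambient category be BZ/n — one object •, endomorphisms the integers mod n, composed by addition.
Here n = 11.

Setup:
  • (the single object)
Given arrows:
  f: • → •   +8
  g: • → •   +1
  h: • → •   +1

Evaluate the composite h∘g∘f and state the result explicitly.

  0 +8≡8 +1≡9 +1≡10  (mod 11)
result: +10

Answer: +10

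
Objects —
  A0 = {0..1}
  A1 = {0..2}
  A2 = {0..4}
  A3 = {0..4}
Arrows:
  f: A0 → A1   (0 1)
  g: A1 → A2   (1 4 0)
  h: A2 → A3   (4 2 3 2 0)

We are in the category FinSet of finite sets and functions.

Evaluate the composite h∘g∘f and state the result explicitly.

  0 f→0 g→1 h→2
  1 f→1 g→4 h→0
composite: (2 0)

Answer: (2 0)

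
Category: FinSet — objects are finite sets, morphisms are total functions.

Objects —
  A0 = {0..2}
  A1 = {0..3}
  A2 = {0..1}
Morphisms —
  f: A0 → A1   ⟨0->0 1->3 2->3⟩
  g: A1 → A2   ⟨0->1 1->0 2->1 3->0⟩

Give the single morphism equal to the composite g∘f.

Answer: ⟨0->1 1->0 2->0⟩

Trace:
  0 f→0 g→1
  1 f→3 g→0
  2 f→3 g→0
composite: ⟨0->1 1->0 2->0⟩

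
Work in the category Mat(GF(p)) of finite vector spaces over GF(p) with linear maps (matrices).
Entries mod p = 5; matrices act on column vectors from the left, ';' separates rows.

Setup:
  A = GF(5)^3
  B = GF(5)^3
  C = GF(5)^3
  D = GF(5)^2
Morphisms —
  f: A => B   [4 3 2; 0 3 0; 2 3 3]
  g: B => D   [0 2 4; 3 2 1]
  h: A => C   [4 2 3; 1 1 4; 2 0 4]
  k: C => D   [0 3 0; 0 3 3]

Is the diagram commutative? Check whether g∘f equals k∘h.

1) trace f;g:
  e0=⟨1,0,0⟩ f=>⟨4,0,2⟩ g=>⟨3,4⟩
  e1=⟨0,1,0⟩ f=>⟨3,3,3⟩ g=>⟨3,3⟩
  e2=⟨0,0,1⟩ f=>⟨2,0,3⟩ g=>⟨2,4⟩
  composite₁ = [3 3 2; 4 3 4]
2) trace h;k:
  e0=⟨1,0,0⟩ h=>⟨4,1,2⟩ k=>⟨3,4⟩
  e1=⟨0,1,0⟩ h=>⟨2,1,0⟩ k=>⟨3,3⟩
  e2=⟨0,0,1⟩ h=>⟨3,4,4⟩ k=>⟨2,4⟩
  composite₂ = [3 3 2; 4 3 4]
Equal? equal; square commutes

Answer: COMMUTES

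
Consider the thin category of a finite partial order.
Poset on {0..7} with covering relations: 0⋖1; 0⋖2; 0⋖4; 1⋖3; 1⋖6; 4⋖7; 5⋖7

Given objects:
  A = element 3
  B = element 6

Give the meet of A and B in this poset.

Answer: A∧B = 1

Work:
{x : x<=A ∧ x<=B} = {0,1}  (A=3, B=6)
  0 <= 1
  1 <= 1
glb = 1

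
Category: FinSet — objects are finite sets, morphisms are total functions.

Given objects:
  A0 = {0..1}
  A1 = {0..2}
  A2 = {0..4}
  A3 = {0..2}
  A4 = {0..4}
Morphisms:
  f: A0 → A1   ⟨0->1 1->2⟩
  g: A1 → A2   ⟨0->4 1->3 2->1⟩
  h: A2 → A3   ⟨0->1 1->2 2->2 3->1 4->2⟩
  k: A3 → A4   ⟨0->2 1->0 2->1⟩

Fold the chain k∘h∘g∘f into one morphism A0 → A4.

  0 f→1 g→3 h→1 k→0
  1 f→2 g→1 h→2 k→1
⟦path⟧: ⟨0->0 1->1⟩

Answer: ⟨0->0 1->1⟩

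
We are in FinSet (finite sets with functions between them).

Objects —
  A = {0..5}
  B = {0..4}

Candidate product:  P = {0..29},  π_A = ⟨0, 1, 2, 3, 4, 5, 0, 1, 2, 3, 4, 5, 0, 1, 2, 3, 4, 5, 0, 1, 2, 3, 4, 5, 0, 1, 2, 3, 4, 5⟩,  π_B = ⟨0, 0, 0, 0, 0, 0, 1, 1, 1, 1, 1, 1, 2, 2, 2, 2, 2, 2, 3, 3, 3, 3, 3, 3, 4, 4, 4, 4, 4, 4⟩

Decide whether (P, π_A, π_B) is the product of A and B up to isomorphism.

|A|·|B| = 6·5 = 30;  |P| = 30
Check the pairing map k ↦ (π_A(k), π_B(k)):
  0 -> (0,0)
  1 -> (1,0)
  2 -> (2,0)
  3 -> (3,0)
  4 -> (4,0)
  5 -> (5,0)
  6 -> (0,1)
  7 -> (1,1)
  8 -> (2,1)
  9 -> (3,1)
  10 -> (4,1)
  11 -> (5,1)
  12 -> (0,2)
  13 -> (1,2)
  14 -> (2,2)
  15 -> (3,2)
  16 -> (4,2)
  17 -> (5,2)
  18 -> (0,3)
  19 -> (1,3)
  20 -> (2,3)
  21 -> (3,3)
  22 -> (4,3)
  23 -> (5,3)
  24 -> (0,4)
  25 -> (1,4)
  26 -> (2,4)
  27 -> (3,4)
  28 -> (4,4)
  29 -> (5,4)
distinct pairs in image: 30 / 30 needed
  → bijection onto A×B; projections well-typed.

Answer: VALID PRODUCT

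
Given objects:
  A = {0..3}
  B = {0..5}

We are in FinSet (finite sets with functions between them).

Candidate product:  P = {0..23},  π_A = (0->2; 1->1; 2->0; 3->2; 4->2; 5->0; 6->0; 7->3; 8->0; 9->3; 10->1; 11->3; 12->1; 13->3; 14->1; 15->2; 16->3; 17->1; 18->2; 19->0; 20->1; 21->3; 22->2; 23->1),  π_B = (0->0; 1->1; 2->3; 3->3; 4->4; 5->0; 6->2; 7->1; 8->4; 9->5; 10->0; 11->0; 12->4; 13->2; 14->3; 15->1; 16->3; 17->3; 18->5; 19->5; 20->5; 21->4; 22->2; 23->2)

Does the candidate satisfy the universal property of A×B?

Answer: NOT A VALID PRODUCT — duplicate pair at indices 14,17

Work:
|A|·|B| = 4·6 = 24;  |P| = 24
Check the pairing map k ↦ (π_A(k), π_B(k)):
  0 -> (2,0)
  1 -> (1,1)
  2 -> (0,3)
  3 -> (2,3)
  4 -> (2,4)
  5 -> (0,0)
  6 -> (0,2)
  7 -> (3,1)
  8 -> (0,4)
  9 -> (3,5)
  10 -> (1,0)
  11 -> (3,0)
  12 -> (1,4)
  13 -> (3,2)
  14 -> (1,3)
  15 -> (2,1)
  16 -> (3,3)
  17 -> (1,3)  ✗ repeats pair of k=14
  18 -> (2,5)
  19 -> (0,5)
  20 -> (1,5)
  21 -> (3,4)
  22 -> (2,2)
  23 -> (1,2)
distinct pairs in image: 23 / 24 needed
  → (1,3) hit at k=14 and k=17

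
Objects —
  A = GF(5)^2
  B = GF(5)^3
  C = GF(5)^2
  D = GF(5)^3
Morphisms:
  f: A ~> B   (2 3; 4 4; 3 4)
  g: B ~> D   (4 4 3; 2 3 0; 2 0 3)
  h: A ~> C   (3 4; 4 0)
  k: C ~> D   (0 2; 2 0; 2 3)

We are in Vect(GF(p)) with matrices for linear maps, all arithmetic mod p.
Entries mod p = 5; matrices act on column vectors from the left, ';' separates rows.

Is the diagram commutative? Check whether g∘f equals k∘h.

Path 1 = f;g:
  e0=[1,0] f~>[2,4,3] g~>[3,1,3]
  e1=[0,1] f~>[3,4,4] g~>[0,3,3]
  result₁ = (3 0; 1 3; 3 3)
Path 2 = h;k:
  e0=[1,0] h~>[3,4] k~>[3,1,3]
  e1=[0,1] h~>[4,0] k~>[0,3,3]
  result₂ = (3 0; 1 3; 3 3)
Equal? equal; square commutes

Answer: COMMUTES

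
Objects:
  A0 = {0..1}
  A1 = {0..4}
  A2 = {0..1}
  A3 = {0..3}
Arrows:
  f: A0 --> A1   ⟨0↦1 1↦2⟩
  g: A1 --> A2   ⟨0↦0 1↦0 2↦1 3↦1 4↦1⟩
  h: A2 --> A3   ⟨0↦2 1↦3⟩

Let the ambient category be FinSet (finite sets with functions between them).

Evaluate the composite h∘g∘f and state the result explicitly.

Answer: ⟨0↦2 1↦3⟩

Work:
  0 f-->1 g-->0 h-->2
  1 f-->2 g-->1 h-->3
⟦path⟧: ⟨0↦2 1↦3⟩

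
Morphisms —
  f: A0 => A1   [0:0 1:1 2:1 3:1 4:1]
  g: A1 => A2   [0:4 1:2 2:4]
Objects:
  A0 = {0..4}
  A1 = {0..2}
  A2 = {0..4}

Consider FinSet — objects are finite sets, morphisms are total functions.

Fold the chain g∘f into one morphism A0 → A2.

  0 f=>0 g=>4
  1 f=>1 g=>2
  2 f=>1 g=>2
  3 f=>1 g=>2
  4 f=>1 g=>2
result: [0:4 1:2 2:2 3:2 4:2]

Answer: [0:4 1:2 2:2 3:2 4:2]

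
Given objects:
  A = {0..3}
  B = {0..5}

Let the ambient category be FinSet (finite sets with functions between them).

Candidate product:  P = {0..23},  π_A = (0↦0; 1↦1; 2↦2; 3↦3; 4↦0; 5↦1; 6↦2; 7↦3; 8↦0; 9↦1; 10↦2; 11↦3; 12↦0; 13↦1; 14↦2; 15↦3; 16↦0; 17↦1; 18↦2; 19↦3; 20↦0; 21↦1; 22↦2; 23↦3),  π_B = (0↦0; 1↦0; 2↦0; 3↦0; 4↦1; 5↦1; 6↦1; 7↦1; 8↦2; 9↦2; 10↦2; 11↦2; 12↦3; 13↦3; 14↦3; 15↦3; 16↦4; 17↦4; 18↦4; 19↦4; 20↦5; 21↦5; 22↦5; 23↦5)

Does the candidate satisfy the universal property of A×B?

|A|·|B| = 4·6 = 24;  |P| = 24
Check the pairing map k ↦ (π_A(k), π_B(k)):
  0 ↦ (0,0)
  1 ↦ (1,0)
  2 ↦ (2,0)
  3 ↦ (3,0)
  4 ↦ (0,1)
  5 ↦ (1,1)
  6 ↦ (2,1)
  7 ↦ (3,1)
  8 ↦ (0,2)
  9 ↦ (1,2)
  10 ↦ (2,2)
  11 ↦ (3,2)
  12 ↦ (0,3)
  13 ↦ (1,3)
  14 ↦ (2,3)
  15 ↦ (3,3)
  16 ↦ (0,4)
  17 ↦ (1,4)
  18 ↦ (2,4)
  19 ↦ (3,4)
  20 ↦ (0,5)
  21 ↦ (1,5)
  22 ↦ (2,5)
  23 ↦ (3,5)
distinct pairs in image: 24 / 24 needed
  → bijection onto A×B; projections well-typed.

Answer: VALID PRODUCT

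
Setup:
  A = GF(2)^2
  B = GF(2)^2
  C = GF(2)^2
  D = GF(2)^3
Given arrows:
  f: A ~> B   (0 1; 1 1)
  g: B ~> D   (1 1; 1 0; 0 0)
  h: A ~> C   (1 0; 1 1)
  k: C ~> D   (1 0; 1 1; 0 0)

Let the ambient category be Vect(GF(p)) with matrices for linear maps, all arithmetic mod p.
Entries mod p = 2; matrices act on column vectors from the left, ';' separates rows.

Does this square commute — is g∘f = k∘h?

Along f;g (path 1):
  e0=(1,0) f~>(0,1) g~>(1,0,0)
  e1=(0,1) f~>(1,1) g~>(0,1,0)
  composite₁ = (1 0; 0 1; 0 0)
Along h;k (path 2):
  e0=(1,0) h~>(1,1) k~>(1,0,0)
  e1=(0,1) h~>(0,1) k~>(0,1,0)
  composite₂ = (1 0; 0 1; 0 0)
Equal? same morphism ✓

Answer: COMMUTES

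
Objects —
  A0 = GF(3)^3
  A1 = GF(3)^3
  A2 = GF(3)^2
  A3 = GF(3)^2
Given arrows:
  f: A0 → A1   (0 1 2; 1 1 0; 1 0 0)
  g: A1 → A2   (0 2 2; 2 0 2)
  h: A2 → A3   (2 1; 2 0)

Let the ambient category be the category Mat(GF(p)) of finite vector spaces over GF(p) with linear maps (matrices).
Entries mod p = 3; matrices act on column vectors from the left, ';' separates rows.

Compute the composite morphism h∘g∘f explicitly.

Answer: (1 0 1; 2 1 0)

Trace:
  e0=⟨1,0,0⟩ f→⟨0,1,1⟩ g→⟨1,2⟩ h→⟨1,2⟩
  e1=⟨0,1,0⟩ f→⟨1,1,0⟩ g→⟨2,2⟩ h→⟨0,1⟩
  e2=⟨0,0,1⟩ f→⟨2,0,0⟩ g→⟨0,1⟩ h→⟨1,0⟩
composite: (1 0 1; 2 1 0)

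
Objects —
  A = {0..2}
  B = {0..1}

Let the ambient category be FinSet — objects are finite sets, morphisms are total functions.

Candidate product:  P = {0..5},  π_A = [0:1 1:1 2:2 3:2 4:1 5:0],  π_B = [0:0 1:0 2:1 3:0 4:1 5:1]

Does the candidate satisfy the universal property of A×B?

|A|·|B| = 3·2 = 6;  |P| = 6
Check the pairing map k ↦ (π_A(k), π_B(k)):
  0 : (1,0)
  1 : (1,0)  ✗ repeats pair of k=0
  2 : (2,1)
  3 : (2,0)
  4 : (1,1)
  5 : (0,1)
distinct pairs in image: 5 / 6 needed
  → (1,0) hit at k=0 and k=1

Answer: NOT A VALID PRODUCT — duplicate pair at indices 1,0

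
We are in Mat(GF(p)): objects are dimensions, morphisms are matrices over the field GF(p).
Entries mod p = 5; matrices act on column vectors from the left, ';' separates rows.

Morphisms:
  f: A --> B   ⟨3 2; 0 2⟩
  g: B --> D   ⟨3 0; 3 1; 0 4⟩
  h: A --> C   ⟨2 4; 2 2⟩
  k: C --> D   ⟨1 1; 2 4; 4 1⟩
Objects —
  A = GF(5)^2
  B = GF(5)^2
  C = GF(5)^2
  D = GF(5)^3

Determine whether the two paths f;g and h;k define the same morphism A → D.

Answer: DOES NOT COMMUTE

Derivation:
1) trace f;g:
  e0=(1,0) f-->(3,0) g-->(4,4,0)
  e1=(0,1) f-->(2,2) g-->(1,3,3)
  result₁ = ⟨4 1; 4 3; 0 3⟩
2) trace h;k:
  e0=(1,0) h-->(2,2) k-->(4,2,0)
  e1=(0,1) h-->(4,2) k-->(1,1,3)
  result₂ = ⟨4 1; 2 1; 0 3⟩
Equal? NO — does not commute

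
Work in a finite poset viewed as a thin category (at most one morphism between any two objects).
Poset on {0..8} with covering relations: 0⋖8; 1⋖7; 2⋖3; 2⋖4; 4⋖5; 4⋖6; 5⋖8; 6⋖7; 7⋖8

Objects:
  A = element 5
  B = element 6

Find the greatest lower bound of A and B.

Common predecessors of 5,6: {2,4}
  2 <= 4
  4 <= 4
glb = 4

Answer: A∧B = 4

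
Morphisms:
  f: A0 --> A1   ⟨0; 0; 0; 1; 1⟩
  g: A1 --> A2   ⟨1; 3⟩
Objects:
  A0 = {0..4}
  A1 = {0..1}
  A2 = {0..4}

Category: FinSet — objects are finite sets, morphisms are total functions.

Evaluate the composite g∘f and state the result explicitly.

Answer: ⟨1; 1; 1; 3; 3⟩

Derivation:
  0 f-->0 g-->1
  1 f-->0 g-->1
  2 f-->0 g-->1
  3 f-->1 g-->3
  4 f-->1 g-->3
composite: ⟨1; 1; 1; 3; 3⟩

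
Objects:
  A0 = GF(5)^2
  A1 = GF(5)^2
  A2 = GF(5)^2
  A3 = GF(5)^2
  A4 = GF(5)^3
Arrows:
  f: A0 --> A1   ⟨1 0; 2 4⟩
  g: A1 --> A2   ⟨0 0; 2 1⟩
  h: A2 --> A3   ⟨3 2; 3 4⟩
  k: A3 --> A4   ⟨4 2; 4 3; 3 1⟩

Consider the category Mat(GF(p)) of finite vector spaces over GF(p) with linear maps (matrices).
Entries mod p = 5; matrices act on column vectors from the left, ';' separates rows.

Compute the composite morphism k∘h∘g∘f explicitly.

Answer: ⟨4 4; 0 0; 0 0⟩

Trace:
  e0=(1,0) f-->(1,2) g-->(0,4) h-->(3,1) k-->(4,0,0)
  e1=(0,1) f-->(0,4) g-->(0,4) h-->(3,1) k-->(4,0,0)
⟦path⟧: ⟨4 4; 0 0; 0 0⟩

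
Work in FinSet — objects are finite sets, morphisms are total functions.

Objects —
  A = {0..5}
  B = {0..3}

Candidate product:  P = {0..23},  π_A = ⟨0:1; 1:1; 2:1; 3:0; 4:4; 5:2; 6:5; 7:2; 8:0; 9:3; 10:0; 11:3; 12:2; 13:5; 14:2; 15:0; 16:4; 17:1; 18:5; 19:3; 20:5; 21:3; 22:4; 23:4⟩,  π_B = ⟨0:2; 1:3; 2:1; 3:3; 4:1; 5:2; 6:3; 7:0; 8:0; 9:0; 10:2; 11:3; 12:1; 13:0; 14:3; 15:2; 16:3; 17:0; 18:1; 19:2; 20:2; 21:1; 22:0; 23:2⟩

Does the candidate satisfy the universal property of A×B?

Answer: NOT A VALID PRODUCT — duplicate pair at indices 15,10

Trace:
|A|·|B| = 6·4 = 24;  |P| = 24
Check the pairing map k ↦ (π_A(k), π_B(k)):
  0 : (1,2)
  1 : (1,3)
  2 : (1,1)
  3 : (0,3)
  4 : (4,1)
  5 : (2,2)
  6 : (5,3)
  7 : (2,0)
  8 : (0,0)
  9 : (3,0)
  10 : (0,2)
  11 : (3,3)
  12 : (2,1)
  13 : (5,0)
  14 : (2,3)
  15 : (0,2)  ✗ repeats pair of k=10
  16 : (4,3)
  17 : (1,0)
  18 : (5,1)
  19 : (3,2)
  20 : (5,2)
  21 : (3,1)
  22 : (4,0)
  23 : (4,2)
distinct pairs in image: 23 / 24 needed
  → (0,2) hit at k=10 and k=15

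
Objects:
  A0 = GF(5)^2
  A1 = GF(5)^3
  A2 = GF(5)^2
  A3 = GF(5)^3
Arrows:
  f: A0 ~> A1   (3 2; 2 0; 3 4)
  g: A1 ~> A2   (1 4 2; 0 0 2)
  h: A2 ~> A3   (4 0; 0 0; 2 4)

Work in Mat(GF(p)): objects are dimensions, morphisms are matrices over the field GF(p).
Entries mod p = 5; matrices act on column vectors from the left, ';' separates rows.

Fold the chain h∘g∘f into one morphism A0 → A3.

  e0=[1,0] f~>[3,2,3] g~>[2,1] h~>[3,0,3]
  e1=[0,1] f~>[2,0,4] g~>[0,3] h~>[0,0,2]
⟦path⟧: (3 0; 0 0; 3 2)

Answer: (3 0; 0 0; 3 2)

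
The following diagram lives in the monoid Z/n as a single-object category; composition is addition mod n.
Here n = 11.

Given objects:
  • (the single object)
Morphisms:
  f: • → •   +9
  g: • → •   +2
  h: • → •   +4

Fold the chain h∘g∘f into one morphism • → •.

Answer: +4

Derivation:
  0 +9≡9 +2≡0 +4≡4  (mod 11)
result: +4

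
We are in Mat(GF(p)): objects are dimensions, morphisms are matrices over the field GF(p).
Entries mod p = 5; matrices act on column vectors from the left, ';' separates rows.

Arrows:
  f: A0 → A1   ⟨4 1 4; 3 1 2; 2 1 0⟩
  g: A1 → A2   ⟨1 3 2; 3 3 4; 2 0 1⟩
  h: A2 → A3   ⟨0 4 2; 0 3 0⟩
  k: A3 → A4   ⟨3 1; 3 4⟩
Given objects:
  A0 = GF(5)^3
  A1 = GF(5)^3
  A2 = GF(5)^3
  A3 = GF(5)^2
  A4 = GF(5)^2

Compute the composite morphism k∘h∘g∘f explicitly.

Answer: ⟨0 3 3; 1 3 0⟩

Derivation:
  e0=(1,0,0) f→(4,3,2) g→(2,4,0) h→(1,2) k→(0,1)
  e1=(0,1,0) f→(1,1,1) g→(1,0,3) h→(1,0) k→(3,3)
  e2=(0,0,1) f→(4,2,0) g→(0,3,3) h→(3,4) k→(3,0)
⟦path⟧: ⟨0 3 3; 1 3 0⟩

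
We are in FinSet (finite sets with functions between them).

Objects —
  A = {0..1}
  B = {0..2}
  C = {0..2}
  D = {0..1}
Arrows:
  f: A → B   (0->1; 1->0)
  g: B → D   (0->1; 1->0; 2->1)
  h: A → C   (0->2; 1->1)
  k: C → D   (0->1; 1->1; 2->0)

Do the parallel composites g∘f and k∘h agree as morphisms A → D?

Along f;g (path 1):
  0 f→1 g→0
  1 f→0 g→1
  ⟦path⟧₁ = (0->0; 1->1)
Along h;k (path 2):
  0 h→2 k→0
  1 h→1 k→1
  ⟦path⟧₂ = (0->0; 1->1)
Equal? YES — commutes

Answer: COMMUTES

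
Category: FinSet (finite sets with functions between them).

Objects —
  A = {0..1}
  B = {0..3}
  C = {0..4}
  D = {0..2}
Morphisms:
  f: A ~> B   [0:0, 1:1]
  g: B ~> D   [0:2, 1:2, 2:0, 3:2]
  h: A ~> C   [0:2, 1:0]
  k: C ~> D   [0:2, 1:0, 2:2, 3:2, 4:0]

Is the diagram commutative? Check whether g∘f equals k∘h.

Answer: COMMUTES

Trace:
1) trace f;g:
  0 f~>0 g~>2
  1 f~>1 g~>2
  ⟦path⟧₁ = [0:2, 1:2]
2) trace h;k:
  0 h~>2 k~>2
  1 h~>0 k~>2
  ⟦path⟧₂ = [0:2, 1:2]
Equal? YES — commutes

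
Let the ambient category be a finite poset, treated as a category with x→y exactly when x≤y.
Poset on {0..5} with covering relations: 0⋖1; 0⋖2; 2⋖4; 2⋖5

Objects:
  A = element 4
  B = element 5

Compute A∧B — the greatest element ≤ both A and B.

Answer: A∧B = 2

Derivation:
Common predecessors of 4,5: {0,2}
  0 <= 2
  2 <= 2
glb = 2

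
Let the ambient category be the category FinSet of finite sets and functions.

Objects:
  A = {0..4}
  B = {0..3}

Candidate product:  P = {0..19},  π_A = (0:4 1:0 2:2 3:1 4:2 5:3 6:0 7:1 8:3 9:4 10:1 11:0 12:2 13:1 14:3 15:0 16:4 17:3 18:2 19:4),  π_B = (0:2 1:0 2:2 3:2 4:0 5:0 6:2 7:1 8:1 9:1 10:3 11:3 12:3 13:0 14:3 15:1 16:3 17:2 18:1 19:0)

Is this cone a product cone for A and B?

Answer: VALID PRODUCT

Work:
|A|·|B| = 5·4 = 20;  |P| = 20
Check the pairing map k ↦ (π_A(k), π_B(k)):
  0 : (4,2)
  1 : (0,0)
  2 : (2,2)
  3 : (1,2)
  4 : (2,0)
  5 : (3,0)
  6 : (0,2)
  7 : (1,1)
  8 : (3,1)
  9 : (4,1)
  10 : (1,3)
  11 : (0,3)
  12 : (2,3)
  13 : (1,0)
  14 : (3,3)
  15 : (0,1)
  16 : (4,3)
  17 : (3,2)
  18 : (2,1)
  19 : (4,0)
distinct pairs in image: 20 / 20 needed
  → bijection onto A×B; projections well-typed.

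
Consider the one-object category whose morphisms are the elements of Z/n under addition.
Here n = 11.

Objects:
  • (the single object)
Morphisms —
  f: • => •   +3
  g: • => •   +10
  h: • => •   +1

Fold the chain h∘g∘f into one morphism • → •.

Answer: +3

Derivation:
  0 +3≡3 +10≡2 +1≡3  (mod 11)
⟦path⟧: +3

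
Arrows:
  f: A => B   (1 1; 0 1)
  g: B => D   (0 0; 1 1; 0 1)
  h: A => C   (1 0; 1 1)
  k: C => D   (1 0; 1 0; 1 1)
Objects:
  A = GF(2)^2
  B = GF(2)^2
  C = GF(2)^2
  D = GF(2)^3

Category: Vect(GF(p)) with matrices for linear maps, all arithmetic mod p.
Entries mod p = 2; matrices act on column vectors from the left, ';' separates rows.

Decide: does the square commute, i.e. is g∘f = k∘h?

Path 1 = f;g:
  e0=⟨1,0⟩ f=>⟨1,0⟩ g=>⟨0,1,0⟩
  e1=⟨0,1⟩ f=>⟨1,1⟩ g=>⟨0,0,1⟩
  ⟦path⟧₁ = (0 0; 1 0; 0 1)
Path 2 = h;k:
  e0=⟨1,0⟩ h=>⟨1,1⟩ k=>⟨1,1,0⟩
  e1=⟨0,1⟩ h=>⟨0,1⟩ k=>⟨0,0,1⟩
  ⟦path⟧₂ = (1 0; 1 0; 0 1)
Equal? NO — does not commute

Answer: DOES NOT COMMUTE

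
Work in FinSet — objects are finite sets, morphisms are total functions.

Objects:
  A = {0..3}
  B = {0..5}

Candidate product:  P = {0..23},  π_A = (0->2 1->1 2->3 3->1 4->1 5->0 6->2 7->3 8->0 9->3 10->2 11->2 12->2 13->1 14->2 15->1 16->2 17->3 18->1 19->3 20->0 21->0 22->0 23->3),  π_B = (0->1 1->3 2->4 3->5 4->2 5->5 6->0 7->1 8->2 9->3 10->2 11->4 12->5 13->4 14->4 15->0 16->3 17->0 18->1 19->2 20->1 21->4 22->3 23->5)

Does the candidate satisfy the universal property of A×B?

|A|·|B| = 4·6 = 24;  |P| = 24
Check the pairing map k ↦ (π_A(k), π_B(k)):
  0 -> (2,1)
  1 -> (1,3)
  2 -> (3,4)
  3 -> (1,5)
  4 -> (1,2)
  5 -> (0,5)
  6 -> (2,0)
  7 -> (3,1)
  8 -> (0,2)
  9 -> (3,3)
  10 -> (2,2)
  11 -> (2,4)
  12 -> (2,5)
  13 -> (1,4)
  14 -> (2,4)  ✗ repeats pair of k=11
  15 -> (1,0)
  16 -> (2,3)
  17 -> (3,0)
  18 -> (1,1)
  19 -> (3,2)
  20 -> (0,1)
  21 -> (0,4)
  22 -> (0,3)
  23 -> (3,5)
distinct pairs in image: 23 / 24 needed
  → (2,4) hit at k=11 and k=14

Answer: NOT A VALID PRODUCT — duplicate pair at indices 11,14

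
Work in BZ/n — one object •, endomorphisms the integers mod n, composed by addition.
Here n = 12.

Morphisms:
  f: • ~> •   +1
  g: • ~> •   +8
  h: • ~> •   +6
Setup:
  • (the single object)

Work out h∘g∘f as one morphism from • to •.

  0 +1≡1 +8≡9 +6≡3  (mod 12)
⟦path⟧: +3

Answer: +3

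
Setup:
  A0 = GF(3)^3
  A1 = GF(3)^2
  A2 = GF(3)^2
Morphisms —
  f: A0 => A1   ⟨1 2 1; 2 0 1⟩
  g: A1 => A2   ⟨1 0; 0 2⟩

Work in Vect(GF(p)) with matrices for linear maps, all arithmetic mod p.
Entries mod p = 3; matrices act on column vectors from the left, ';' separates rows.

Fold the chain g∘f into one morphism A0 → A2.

Answer: ⟨1 2 1; 1 0 2⟩

Trace:
  e0=(1,0,0) f=>(1,2) g=>(1,1)
  e1=(0,1,0) f=>(2,0) g=>(2,0)
  e2=(0,0,1) f=>(1,1) g=>(1,2)
⟦path⟧: ⟨1 2 1; 1 0 2⟩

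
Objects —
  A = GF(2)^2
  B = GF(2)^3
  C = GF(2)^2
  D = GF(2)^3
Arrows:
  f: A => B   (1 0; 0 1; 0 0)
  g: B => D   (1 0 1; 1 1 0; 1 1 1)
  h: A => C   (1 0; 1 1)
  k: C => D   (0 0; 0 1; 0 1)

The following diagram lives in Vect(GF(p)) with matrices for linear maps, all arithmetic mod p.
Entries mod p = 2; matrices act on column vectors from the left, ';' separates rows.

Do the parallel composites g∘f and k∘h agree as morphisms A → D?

Answer: DOES NOT COMMUTE

Trace:
1) trace f;g:
  e0=[1,0] f=>[1,0,0] g=>[1,1,1]
  e1=[0,1] f=>[0,1,0] g=>[0,1,1]
  ⟦path⟧₁ = (1 0; 1 1; 1 1)
2) trace h;k:
  e0=[1,0] h=>[1,1] k=>[0,1,1]
  e1=[0,1] h=>[0,1] k=>[0,1,1]
  ⟦path⟧₂ = (0 0; 1 1; 1 1)
Equal? NO — does not commute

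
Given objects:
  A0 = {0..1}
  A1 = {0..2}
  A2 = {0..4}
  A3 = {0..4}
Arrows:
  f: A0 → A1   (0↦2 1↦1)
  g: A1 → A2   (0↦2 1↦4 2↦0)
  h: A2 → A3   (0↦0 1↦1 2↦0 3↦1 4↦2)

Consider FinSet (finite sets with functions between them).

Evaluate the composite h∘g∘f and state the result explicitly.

  0 f→2 g→0 h→0
  1 f→1 g→4 h→2
composite: (0↦0 1↦2)

Answer: (0↦0 1↦2)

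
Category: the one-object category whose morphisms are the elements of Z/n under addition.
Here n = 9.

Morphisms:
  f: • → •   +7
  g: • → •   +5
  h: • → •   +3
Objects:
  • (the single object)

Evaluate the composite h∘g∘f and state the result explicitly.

  0 +7≡7 +5≡3 +3≡6  (mod 9)
result: +6

Answer: +6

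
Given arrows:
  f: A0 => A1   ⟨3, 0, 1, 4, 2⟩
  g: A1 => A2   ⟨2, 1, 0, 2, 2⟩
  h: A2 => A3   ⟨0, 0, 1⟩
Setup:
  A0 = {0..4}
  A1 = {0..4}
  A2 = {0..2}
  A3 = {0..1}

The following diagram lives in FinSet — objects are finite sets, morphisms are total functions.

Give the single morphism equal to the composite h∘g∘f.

Answer: ⟨1, 1, 0, 1, 0⟩

Derivation:
  0 f=>3 g=>2 h=>1
  1 f=>0 g=>2 h=>1
  2 f=>1 g=>1 h=>0
  3 f=>4 g=>2 h=>1
  4 f=>2 g=>0 h=>0
result: ⟨1, 1, 0, 1, 0⟩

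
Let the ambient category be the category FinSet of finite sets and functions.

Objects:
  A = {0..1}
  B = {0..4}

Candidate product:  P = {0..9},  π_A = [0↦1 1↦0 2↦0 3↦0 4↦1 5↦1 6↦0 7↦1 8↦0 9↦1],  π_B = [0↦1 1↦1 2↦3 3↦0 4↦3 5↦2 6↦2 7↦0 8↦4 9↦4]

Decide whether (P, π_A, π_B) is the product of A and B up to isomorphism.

|A|·|B| = 2·5 = 10;  |P| = 10
Check the pairing map k ↦ (π_A(k), π_B(k)):
  0 ↦ (1,1)
  1 ↦ (0,1)
  2 ↦ (0,3)
  3 ↦ (0,0)
  4 ↦ (1,3)
  5 ↦ (1,2)
  6 ↦ (0,2)
  7 ↦ (1,0)
  8 ↦ (0,4)
  9 ↦ (1,4)
distinct pairs in image: 10 / 10 needed
  → bijection onto A×B; projections well-typed.

Answer: VALID PRODUCT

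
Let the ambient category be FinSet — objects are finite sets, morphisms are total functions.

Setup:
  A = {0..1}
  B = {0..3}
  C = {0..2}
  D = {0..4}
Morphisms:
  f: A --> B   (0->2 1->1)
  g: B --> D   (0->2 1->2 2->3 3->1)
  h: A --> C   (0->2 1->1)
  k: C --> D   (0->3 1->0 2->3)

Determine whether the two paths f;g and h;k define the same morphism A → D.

Path 1 = f;g:
  0 f-->2 g-->3
  1 f-->1 g-->2
  result₁ = (0->3 1->2)
Path 2 = h;k:
  0 h-->2 k-->3
  1 h-->1 k-->0
  result₂ = (0->3 1->0)
Equal? differ; not commutative

Answer: DOES NOT COMMUTE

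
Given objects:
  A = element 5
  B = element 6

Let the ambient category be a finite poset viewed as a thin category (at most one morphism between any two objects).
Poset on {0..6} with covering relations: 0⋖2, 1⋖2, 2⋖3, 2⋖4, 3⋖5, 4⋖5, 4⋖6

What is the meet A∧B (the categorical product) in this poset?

{x : x≤A ∧ x≤B} = {0,1,2,4}  (A=5, B=6)
  0 ≤ 4
  1 ≤ 4
  2 ≤ 4
  4 ≤ 4
glb = 4

Answer: A∧B = 4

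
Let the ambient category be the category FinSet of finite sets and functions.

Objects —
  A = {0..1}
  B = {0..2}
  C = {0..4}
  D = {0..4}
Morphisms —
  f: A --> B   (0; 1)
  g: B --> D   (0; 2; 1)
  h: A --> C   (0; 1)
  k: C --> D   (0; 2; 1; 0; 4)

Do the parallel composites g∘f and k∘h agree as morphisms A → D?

1) trace f;g:
  0 f-->0 g-->0
  1 f-->1 g-->2
  result₁ = (0; 2)
2) trace h;k:
  0 h-->0 k-->0
  1 h-->1 k-->2
  result₂ = (0; 2)
Equal? same morphism ✓

Answer: COMMUTES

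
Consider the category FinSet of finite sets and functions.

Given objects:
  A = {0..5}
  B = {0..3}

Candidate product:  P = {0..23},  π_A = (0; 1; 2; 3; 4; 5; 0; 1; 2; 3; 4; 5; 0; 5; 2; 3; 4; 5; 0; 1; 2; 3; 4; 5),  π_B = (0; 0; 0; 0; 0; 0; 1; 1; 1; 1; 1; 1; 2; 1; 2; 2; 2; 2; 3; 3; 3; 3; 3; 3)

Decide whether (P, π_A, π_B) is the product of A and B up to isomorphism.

|A|·|B| = 6·4 = 24;  |P| = 24
Check the pairing map k ↦ (π_A(k), π_B(k)):
  0 -> (0,0)
  1 -> (1,0)
  2 -> (2,0)
  3 -> (3,0)
  4 -> (4,0)
  5 -> (5,0)
  6 -> (0,1)
  7 -> (1,1)
  8 -> (2,1)
  9 -> (3,1)
  10 -> (4,1)
  11 -> (5,1)
  12 -> (0,2)
  13 -> (5,1)  ✗ repeats pair of k=11
  14 -> (2,2)
  15 -> (3,2)
  16 -> (4,2)
  17 -> (5,2)
  18 -> (0,3)
  19 -> (1,3)
  20 -> (2,3)
  21 -> (3,3)
  22 -> (4,3)
  23 -> (5,3)
distinct pairs in image: 23 / 24 needed
  → (5,1) hit at k=11 and k=13

Answer: NOT A VALID PRODUCT — duplicate pair at indices 11,13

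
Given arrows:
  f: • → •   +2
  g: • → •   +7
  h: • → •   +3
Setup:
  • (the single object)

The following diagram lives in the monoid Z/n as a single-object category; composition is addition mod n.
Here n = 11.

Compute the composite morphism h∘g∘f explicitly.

Answer: +1

Work:
  0 +2≡2 +7≡9 +3≡1  (mod 11)
composite: +1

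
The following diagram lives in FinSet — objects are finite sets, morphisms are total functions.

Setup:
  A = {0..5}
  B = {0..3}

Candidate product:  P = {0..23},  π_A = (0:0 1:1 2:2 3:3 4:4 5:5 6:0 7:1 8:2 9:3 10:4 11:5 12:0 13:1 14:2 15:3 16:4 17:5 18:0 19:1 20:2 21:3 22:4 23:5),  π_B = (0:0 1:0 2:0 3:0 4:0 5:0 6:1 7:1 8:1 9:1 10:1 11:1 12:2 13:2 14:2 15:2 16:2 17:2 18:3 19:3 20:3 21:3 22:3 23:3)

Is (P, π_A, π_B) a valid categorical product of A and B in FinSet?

Answer: VALID PRODUCT

Work:
|A|·|B| = 6·4 = 24;  |P| = 24
Check the pairing map k ↦ (π_A(k), π_B(k)):
  0 : (0,0)
  1 : (1,0)
  2 : (2,0)
  3 : (3,0)
  4 : (4,0)
  5 : (5,0)
  6 : (0,1)
  7 : (1,1)
  8 : (2,1)
  9 : (3,1)
  10 : (4,1)
  11 : (5,1)
  12 : (0,2)
  13 : (1,2)
  14 : (2,2)
  15 : (3,2)
  16 : (4,2)
  17 : (5,2)
  18 : (0,3)
  19 : (1,3)
  20 : (2,3)
  21 : (3,3)
  22 : (4,3)
  23 : (5,3)
distinct pairs in image: 24 / 24 needed
  → bijection onto A×B; projections well-typed.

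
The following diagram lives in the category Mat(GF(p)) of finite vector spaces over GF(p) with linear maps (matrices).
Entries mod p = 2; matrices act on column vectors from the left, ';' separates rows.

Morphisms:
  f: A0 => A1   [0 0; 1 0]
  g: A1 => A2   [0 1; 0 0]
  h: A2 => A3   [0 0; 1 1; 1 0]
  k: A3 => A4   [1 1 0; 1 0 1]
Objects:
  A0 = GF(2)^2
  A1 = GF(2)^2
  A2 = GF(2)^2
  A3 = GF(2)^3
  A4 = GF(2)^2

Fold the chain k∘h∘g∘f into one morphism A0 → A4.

Answer: [1 0; 1 0]

Trace:
  e0=⟨1,0⟩ f=>⟨0,1⟩ g=>⟨1,0⟩ h=>⟨0,1,1⟩ k=>⟨1,1⟩
  e1=⟨0,1⟩ f=>⟨0,0⟩ g=>⟨0,0⟩ h=>⟨0,0,0⟩ k=>⟨0,0⟩
composite: [1 0; 1 0]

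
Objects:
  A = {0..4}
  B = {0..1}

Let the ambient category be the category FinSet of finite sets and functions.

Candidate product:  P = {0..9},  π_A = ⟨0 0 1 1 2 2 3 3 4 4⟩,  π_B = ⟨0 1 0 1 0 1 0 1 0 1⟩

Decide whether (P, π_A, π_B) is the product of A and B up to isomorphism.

Answer: VALID PRODUCT

Trace:
|A|·|B| = 5·2 = 10;  |P| = 10
Check the pairing map k ↦ (π_A(k), π_B(k)):
  0 : (0,0)
  1 : (0,1)
  2 : (1,0)
  3 : (1,1)
  4 : (2,0)
  5 : (2,1)
  6 : (3,0)
  7 : (3,1)
  8 : (4,0)
  9 : (4,1)
distinct pairs in image: 10 / 10 needed
  → bijection onto A×B; projections well-typed.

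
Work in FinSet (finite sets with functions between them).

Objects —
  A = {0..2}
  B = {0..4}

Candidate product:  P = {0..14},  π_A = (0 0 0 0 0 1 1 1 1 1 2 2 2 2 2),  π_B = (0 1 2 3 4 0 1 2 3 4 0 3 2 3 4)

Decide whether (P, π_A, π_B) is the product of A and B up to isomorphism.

|A|·|B| = 3·5 = 15;  |P| = 15
Check the pairing map k ↦ (π_A(k), π_B(k)):
  0 -> (0,0)
  1 -> (0,1)
  2 -> (0,2)
  3 -> (0,3)
  4 -> (0,4)
  5 -> (1,0)
  6 -> (1,1)
  7 -> (1,2)
  8 -> (1,3)
  9 -> (1,4)
  10 -> (2,0)
  11 -> (2,3)
  12 -> (2,2)
  13 -> (2,3)  ✗ repeats pair of k=11
  14 -> (2,4)
distinct pairs in image: 14 / 15 needed
  → (2,3) hit at k=11 and k=13

Answer: NOT A VALID PRODUCT — duplicate pair at indices 13,11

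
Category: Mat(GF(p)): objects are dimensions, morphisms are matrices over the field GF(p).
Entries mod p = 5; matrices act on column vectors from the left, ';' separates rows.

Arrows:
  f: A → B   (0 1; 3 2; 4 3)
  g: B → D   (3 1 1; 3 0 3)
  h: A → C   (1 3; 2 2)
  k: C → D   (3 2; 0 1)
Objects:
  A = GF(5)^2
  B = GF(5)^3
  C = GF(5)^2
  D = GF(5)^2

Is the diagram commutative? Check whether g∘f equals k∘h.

Answer: COMMUTES

Derivation:
Along f;g (path 1):
  e0=⟨1,0⟩ f→⟨0,3,4⟩ g→⟨2,2⟩
  e1=⟨0,1⟩ f→⟨1,2,3⟩ g→⟨3,2⟩
  composite₁ = (2 3; 2 2)
Along h;k (path 2):
  e0=⟨1,0⟩ h→⟨1,2⟩ k→⟨2,2⟩
  e1=⟨0,1⟩ h→⟨3,2⟩ k→⟨3,2⟩
  composite₂ = (2 3; 2 2)
Equal? same morphism ✓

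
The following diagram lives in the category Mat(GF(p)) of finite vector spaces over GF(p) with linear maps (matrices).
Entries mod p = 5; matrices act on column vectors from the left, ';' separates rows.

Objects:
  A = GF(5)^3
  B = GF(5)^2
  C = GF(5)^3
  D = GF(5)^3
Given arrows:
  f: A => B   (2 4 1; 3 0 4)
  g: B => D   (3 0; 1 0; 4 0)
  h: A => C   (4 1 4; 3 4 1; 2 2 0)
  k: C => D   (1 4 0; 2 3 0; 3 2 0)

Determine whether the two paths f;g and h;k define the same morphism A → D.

Along f;g (path 1):
  e0=[1,0,0] f=>[2,3] g=>[1,2,3]
  e1=[0,1,0] f=>[4,0] g=>[2,4,1]
  e2=[0,0,1] f=>[1,4] g=>[3,1,4]
  result₁ = (1 2 3; 2 4 1; 3 1 4)
Along h;k (path 2):
  e0=[1,0,0] h=>[4,3,2] k=>[1,2,3]
  e1=[0,1,0] h=>[1,4,2] k=>[2,4,1]
  e2=[0,0,1] h=>[4,1,0] k=>[3,1,4]
  result₂ = (1 2 3; 2 4 1; 3 1 4)
Equal? equal; square commutes

Answer: COMMUTES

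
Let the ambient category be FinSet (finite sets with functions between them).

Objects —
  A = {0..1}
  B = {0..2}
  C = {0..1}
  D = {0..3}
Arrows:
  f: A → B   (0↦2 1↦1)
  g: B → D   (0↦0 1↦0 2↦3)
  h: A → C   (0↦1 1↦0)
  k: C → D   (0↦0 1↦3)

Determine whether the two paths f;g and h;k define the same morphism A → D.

Answer: COMMUTES

Trace:
Path 1 = f;g:
  0 f→2 g→3
  1 f→1 g→0
  ⟦path⟧₁ = (0↦3 1↦0)
Path 2 = h;k:
  0 h→1 k→3
  1 h→0 k→0
  ⟦path⟧₂ = (0↦3 1↦0)
Equal? equal; square commutes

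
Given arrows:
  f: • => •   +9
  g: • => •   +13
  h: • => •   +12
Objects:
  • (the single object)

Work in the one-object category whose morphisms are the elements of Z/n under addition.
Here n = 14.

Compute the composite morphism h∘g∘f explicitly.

  0 +9≡9 +13≡8 +12≡6  (mod 14)
result: +6

Answer: +6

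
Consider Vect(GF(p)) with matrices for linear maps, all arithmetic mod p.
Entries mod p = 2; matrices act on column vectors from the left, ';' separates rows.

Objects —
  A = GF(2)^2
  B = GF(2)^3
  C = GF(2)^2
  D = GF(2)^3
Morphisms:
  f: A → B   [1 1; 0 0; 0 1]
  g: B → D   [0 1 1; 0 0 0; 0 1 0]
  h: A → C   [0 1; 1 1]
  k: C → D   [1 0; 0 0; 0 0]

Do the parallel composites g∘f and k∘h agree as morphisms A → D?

Answer: COMMUTES

Derivation:
Along f;g (path 1):
  e0=(1,0) f→(1,0,0) g→(0,0,0)
  e1=(0,1) f→(1,0,1) g→(1,0,0)
  result₁ = [0 1; 0 0; 0 0]
Along h;k (path 2):
  e0=(1,0) h→(0,1) k→(0,0,0)
  e1=(0,1) h→(1,1) k→(1,0,0)
  result₂ = [0 1; 0 0; 0 0]
Equal? YES — commutes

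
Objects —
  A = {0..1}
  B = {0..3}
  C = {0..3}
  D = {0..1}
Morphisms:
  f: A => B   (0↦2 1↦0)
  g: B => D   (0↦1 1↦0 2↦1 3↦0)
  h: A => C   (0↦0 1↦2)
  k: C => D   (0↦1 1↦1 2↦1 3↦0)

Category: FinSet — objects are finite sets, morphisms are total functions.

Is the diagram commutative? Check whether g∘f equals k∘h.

1) trace f;g:
  0 f=>2 g=>1
  1 f=>0 g=>1
  composite₁ = (0↦1 1↦1)
2) trace h;k:
  0 h=>0 k=>1
  1 h=>2 k=>1
  composite₂ = (0↦1 1↦1)
Equal? YES — commutes

Answer: COMMUTES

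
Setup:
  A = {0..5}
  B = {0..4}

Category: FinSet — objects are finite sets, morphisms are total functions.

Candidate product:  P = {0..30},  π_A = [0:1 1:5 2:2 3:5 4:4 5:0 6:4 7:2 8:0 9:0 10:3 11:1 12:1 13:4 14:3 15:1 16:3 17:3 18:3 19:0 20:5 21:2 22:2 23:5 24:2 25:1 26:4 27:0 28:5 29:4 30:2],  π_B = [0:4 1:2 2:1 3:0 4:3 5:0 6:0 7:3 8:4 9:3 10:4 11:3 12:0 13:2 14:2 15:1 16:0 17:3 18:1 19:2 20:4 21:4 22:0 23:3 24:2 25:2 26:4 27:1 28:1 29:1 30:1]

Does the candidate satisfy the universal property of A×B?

|A|·|B| = 6·5 = 30;  |P| = 31
  → cardinalities differ; no bijection possible.

Answer: NOT A VALID PRODUCT — |P|=31 ≠ |A|·|B|=30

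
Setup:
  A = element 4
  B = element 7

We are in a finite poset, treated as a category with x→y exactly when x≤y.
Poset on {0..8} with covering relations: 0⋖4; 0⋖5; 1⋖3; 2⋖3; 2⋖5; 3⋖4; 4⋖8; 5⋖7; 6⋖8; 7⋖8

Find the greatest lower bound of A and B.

{x : x<=A ∧ x<=B} = {0,2}  (A=4, B=7)
  maximal lower bounds 0 and 2 are incomparable: neither 0<=2 nor 2<=0
→ no greatest lower bound exists

Answer: NO MEET EXISTS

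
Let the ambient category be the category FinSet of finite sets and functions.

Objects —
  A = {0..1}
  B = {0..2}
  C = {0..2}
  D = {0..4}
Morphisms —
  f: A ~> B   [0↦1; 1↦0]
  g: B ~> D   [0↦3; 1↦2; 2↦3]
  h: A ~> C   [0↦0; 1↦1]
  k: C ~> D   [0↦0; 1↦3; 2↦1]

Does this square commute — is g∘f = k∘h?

Answer: DOES NOT COMMUTE

Trace:
1) trace f;g:
  0 f~>1 g~>2
  1 f~>0 g~>3
  ⟦path⟧₁ = [0↦2; 1↦3]
2) trace h;k:
  0 h~>0 k~>0
  1 h~>1 k~>3
  ⟦path⟧₂ = [0↦0; 1↦3]
Equal? distinct morphisms ✗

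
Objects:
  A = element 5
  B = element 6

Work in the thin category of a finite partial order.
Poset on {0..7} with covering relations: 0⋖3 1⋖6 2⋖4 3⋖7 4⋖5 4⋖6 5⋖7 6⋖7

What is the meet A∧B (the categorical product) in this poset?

{x : x⊑A ∧ x⊑B} = {2,4}  (A=5, B=6)
  2 ⊑ 4
  4 ⊑ 4
glb = 4

Answer: A∧B = 4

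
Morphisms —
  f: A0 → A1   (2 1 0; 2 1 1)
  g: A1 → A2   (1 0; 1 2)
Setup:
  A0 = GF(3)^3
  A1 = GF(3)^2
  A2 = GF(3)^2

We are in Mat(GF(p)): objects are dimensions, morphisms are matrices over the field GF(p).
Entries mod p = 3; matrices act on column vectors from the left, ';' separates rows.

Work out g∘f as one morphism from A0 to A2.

Answer: (2 1 0; 0 0 2)

Derivation:
  e0=(1,0,0) f→(2,2) g→(2,0)
  e1=(0,1,0) f→(1,1) g→(1,0)
  e2=(0,0,1) f→(0,1) g→(0,2)
⟦path⟧: (2 1 0; 0 0 2)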